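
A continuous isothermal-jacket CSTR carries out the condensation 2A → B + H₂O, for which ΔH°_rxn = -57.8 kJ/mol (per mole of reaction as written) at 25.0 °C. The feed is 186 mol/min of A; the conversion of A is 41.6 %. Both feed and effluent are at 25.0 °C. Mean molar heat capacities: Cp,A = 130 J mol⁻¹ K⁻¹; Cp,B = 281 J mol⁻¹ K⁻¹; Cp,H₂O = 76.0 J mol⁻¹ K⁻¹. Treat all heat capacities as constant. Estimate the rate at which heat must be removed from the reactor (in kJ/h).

Extent of reaction ξ = 0.416 × 186 / 2 = 38.688 mol/min
Reaction term: ξ·ΔH°_rxn = 38.688 × -57.8 = -2236.2 kJ/min
Q = ΔH = -2236.2 kJ/min = -37.269 kW
Heat removed = 134170 kJ/h

Q_out = 134000 kJ/h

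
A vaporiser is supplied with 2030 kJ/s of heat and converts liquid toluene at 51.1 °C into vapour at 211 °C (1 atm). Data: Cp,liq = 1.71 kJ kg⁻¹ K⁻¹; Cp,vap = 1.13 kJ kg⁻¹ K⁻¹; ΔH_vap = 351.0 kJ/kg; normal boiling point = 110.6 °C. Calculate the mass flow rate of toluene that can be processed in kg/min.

Δh = 1.71×(110.6−51.1) + 351.0 + 1.13×(211−110.6) = 566.2 kJ/kg
Q = 2030 kJ/s = 2030 kJ/s = 121800 kJ/min
ṁ = Q/Δh = 121800 / 566.2 = 215.12 kg/min

ṁ = 215 kg/min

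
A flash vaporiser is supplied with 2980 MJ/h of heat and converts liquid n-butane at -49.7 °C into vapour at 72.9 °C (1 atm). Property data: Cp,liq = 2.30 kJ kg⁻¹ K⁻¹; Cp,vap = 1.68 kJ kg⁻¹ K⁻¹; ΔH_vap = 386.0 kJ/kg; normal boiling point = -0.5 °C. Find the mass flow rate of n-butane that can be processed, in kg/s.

Δh = 2.30×(-0.5−-49.7) + 386.0 + 1.68×(72.9−-0.5) = 622.47 kJ/kg
Q = 2980 MJ/h = 827.78 kJ/s = 827.78 kJ/s
ṁ = Q/Δh = 827.78 / 622.47 = 1.3298 kg/s

ṁ = 1.33 kg/s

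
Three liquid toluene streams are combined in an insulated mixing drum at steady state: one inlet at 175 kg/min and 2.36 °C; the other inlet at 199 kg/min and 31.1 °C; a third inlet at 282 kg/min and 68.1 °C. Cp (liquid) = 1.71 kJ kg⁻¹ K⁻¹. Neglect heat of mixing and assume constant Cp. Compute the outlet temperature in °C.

Energy balance with Q = 0: Σ ṁᵢCp,ᵢ(T_out − Tᵢ) = 0
T_out = Σ ṁᵢCp,ᵢTᵢ / Σ ṁᵢCp,ᵢ
      = 44128 / 1121.8 = 39.339 °C

T_out = 39.3 °C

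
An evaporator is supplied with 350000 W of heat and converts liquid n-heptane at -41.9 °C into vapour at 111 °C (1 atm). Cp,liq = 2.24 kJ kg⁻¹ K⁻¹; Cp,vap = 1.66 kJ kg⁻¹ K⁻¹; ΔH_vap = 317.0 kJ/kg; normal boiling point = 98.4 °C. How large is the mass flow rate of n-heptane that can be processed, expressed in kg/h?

ṁ = 1930 kg/h

Δh = 2.24×(98.4−-41.9) + 317.0 + 1.66×(111−98.4) = 652.19 kJ/kg
Q = 350000 W = 350 kJ/s = 1.26e+06 kJ/h
ṁ = Q/Δh = 1.26e+06 / 652.19 = 1932 kg/h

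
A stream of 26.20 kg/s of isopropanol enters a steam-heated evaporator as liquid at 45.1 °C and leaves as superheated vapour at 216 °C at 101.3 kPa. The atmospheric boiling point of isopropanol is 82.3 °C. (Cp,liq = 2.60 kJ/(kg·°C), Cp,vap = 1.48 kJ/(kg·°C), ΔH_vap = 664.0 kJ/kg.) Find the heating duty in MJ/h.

Q = 90400 MJ/h

liquid 45.1→82.3 °C: 96.72 kJ/kg
vaporisation at 82.3 °C: 664 kJ/kg
vapour 82.3→216 °C: 197.88 kJ/kg
Δh = 96.72 + 664 + 197.88 = 958.6 kJ/kg
Q = ṁ·Δh = 26.20 kg/s × 958.6 kJ/kg = 25115 kJ/s
|Q| = 25115 kW = 90415 MJ/h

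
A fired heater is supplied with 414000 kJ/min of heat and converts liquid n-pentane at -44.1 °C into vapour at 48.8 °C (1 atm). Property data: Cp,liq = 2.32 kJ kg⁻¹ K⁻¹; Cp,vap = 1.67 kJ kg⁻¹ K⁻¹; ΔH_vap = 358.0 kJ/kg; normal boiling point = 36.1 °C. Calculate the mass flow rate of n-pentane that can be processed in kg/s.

ṁ = 12.2 kg/s

Δh = 2.32×(36.1−-44.1) + 358.0 + 1.67×(48.8−36.1) = 565.27 kJ/kg
Q = 414000 kJ/min = 6900 kJ/s = 6900 kJ/s
ṁ = Q/Δh = 6900 / 565.27 = 12.206 kg/s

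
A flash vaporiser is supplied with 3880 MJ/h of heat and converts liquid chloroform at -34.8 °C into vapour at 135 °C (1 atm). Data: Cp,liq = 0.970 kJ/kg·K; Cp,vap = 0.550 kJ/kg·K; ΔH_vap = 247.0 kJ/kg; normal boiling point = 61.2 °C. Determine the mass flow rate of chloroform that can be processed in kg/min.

ṁ = 170 kg/min

Δh = 0.970×(61.2−-34.8) + 247.0 + 0.550×(135−61.2) = 380.71 kJ/kg
Q = 3880 MJ/h = 1077.8 kJ/s = 64667 kJ/min
ṁ = Q/Δh = 64667 / 380.71 = 169.86 kg/min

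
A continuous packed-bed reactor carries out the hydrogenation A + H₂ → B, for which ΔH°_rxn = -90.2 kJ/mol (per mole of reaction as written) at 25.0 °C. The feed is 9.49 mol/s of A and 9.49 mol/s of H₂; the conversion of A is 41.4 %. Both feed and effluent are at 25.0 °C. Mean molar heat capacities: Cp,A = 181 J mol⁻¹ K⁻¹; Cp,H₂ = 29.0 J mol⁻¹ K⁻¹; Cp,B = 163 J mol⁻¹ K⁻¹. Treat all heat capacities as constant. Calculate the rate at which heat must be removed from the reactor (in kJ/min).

Q_out = 21300 kJ/min

Extent of reaction ξ = 0.414 × 9.49 = 3.9289 mol/s
Reaction term: ξ·ΔH°_rxn = 3.9289 × -90.2 = -354.38 kJ/s
Q = ΔH = -354.38 kJ/s = -354.38 kW
Heat removed = 21263 kJ/min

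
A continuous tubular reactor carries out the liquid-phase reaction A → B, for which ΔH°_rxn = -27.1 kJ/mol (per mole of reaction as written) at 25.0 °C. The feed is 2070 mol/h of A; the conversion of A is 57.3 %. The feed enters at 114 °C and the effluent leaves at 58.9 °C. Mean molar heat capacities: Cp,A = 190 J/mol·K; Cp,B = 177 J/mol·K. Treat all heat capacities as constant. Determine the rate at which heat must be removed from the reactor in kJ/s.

Extent of reaction ξ = 0.573 × 2070 = 1186.1 mol/h
Reaction term: ξ·ΔH°_rxn = 1186.1 × -27.1 = -32144 kJ/h
Sensible, feed 114→25 °C: -35004 kJ/h
Outlet flows (mol/h): A 883.89, B 1186.1
Sensible, products 25→58.9 °C: 12810 kJ/h
Q = ΔH = -54337 kJ/h = -15.094 kW
Heat removed = 15.094 kJ/s

Q_out = 15.1 kJ/s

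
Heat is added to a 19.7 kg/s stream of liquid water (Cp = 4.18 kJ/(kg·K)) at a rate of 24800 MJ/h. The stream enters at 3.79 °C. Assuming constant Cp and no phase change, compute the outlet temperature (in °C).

T_out = 87.4 °C

Q = 24800 MJ/h = 6888.9 kJ/s
ΔT = Q/(ṁ·Cp) = 6888.9/(19.7×4.18) = 83.658 K
T_out = 3.79 + 83.658 = 87.448 °C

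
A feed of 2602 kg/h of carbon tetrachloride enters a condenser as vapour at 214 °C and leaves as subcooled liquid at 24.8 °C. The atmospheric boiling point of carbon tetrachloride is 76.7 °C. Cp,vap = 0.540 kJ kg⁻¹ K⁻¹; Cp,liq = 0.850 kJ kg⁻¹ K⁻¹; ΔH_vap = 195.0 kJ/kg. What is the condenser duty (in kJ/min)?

Q_c = 13600 kJ/min

vapour 214→76.7 °C: -74.142 kJ/kg
condensation at 76.7 °C: -195 kJ/kg
liquid 76.7→24.8 °C: -44.115 kJ/kg
Δh = -74.142 + -195 + -44.115 = -313.26 kJ/kg
Q = ṁ·Δh = 2602 kg/h × -313.26 kJ/kg = -815090 kJ/h
|Q| = 226.42 kW = 13585 kJ/min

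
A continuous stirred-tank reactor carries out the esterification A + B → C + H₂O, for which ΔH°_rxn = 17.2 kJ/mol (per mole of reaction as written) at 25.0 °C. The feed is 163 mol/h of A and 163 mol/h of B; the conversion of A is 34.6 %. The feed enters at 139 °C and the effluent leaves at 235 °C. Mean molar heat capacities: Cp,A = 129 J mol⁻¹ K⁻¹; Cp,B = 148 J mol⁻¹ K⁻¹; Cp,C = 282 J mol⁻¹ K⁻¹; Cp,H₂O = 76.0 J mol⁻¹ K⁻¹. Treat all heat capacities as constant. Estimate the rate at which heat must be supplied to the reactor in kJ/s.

Q_in = 1.74 kJ/s

Extent of reaction ξ = 0.346 × 163 = 56.398 mol/h
Reaction term: ξ·ΔH°_rxn = 56.398 × 17.2 = 970.05 kJ/h
Sensible, feed 139→25 °C: -5147.2 kJ/h
Outlet flows (mol/h): A 106.6, B 106.6, C 56.398, H₂O 56.398
Sensible, products 25→235 °C: 10441 kJ/h
Q = ΔH = 6263.9 kJ/h = 1.74 kW
Heat supplied = 1.74 kJ/s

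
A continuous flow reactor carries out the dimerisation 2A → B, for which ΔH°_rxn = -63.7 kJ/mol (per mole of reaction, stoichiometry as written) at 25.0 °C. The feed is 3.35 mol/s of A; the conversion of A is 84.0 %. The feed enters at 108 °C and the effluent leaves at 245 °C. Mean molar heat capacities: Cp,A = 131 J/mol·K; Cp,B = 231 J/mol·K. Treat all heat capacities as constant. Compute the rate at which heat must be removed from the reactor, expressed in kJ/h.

Q_out = 141000 kJ/h

Extent of reaction ξ = 0.840 × 3.35 / 2 = 1.407 mol/s
Reaction term: ξ·ΔH°_rxn = 1.407 × -63.7 = -89.626 kJ/s
Sensible, feed 108→25 °C: -36.425 kJ/s
Outlet flows (mol/s): A 0.536, B 1.407
Sensible, products 25→245 °C: 86.951 kJ/s
Q = ΔH = -39.099 kJ/s = -39.099 kW
Heat removed = 140760 kJ/h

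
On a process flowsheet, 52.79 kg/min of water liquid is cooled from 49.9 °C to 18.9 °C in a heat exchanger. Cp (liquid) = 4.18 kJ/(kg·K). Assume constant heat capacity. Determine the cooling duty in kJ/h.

Q = ṁ·Cp·ΔT = 52.79 × 4.18 × (18.9 − 49.9) = -6840.5 kJ/min
Converting: 6840.5 / 60 s = 114.01 kW
Cooling duty = 410430 kJ/h

Q_c = 410000 kJ/h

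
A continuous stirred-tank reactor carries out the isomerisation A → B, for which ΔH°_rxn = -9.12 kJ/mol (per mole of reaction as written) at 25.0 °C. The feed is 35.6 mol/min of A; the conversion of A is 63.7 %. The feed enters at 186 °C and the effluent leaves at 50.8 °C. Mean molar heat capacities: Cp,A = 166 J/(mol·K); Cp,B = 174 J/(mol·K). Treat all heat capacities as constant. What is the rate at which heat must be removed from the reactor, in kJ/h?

Q_out = 60100 kJ/h

Extent of reaction ξ = 0.637 × 35.6 = 22.677 mol/min
Reaction term: ξ·ΔH°_rxn = 22.677 × -9.12 = -206.82 kJ/min
Sensible, feed 186→25 °C: -951.45 kJ/min
Outlet flows (mol/min): A 12.923, B 22.677
Sensible, products 25→50.8 °C: 157.15 kJ/min
Q = ΔH = -1001.1 kJ/min = -16.685 kW
Heat removed = 60067 kJ/h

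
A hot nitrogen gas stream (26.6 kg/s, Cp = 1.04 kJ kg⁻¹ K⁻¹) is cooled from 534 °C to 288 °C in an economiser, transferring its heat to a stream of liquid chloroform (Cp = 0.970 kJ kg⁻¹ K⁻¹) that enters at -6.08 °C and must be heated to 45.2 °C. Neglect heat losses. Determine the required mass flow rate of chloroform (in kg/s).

Heat released by hot stream: Q = 26.6 × 1.04 × (534 − 288) = 6805.3 kJ/s
Energy balance on cold side (adiabatic exchanger): Q = ṁ_c·Cp_c·(T_c,out − T_c,in)
ṁ_c = 6805.3 / [0.970 × (45.2 − -6.08)] = 136.81 kg/s

ṁ_c = 137 kg/s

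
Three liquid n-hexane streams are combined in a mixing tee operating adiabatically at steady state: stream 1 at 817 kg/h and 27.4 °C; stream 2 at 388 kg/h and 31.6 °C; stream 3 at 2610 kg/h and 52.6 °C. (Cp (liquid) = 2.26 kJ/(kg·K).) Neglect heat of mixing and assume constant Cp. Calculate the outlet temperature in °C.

No heat crosses the boundary, so H_out = H_in.
T_out = Σ ṁᵢCp,ᵢTᵢ / Σ ṁᵢCp,ᵢ
      = 388570 / 8621.9 = 45.068 °C

T_out = 45.1 °C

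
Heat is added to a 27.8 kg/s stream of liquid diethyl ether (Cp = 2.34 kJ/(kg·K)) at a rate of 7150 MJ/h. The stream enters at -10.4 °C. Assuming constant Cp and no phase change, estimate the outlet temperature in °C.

Q = 7150 MJ/h = 1986.1 kJ/s
ΔT = Q/(ṁ·Cp) = 1986.1/(27.8×2.34) = 30.531 K
T_out = -10.4 + 30.531 = 20.131 °C

T_out = 20.1 °C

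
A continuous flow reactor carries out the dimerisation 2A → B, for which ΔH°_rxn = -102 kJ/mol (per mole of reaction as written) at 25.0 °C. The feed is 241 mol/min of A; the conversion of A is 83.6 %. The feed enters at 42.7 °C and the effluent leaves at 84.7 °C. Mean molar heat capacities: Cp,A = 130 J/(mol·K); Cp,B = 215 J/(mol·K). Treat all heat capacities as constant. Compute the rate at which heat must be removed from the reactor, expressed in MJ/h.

Extent of reaction ξ = 0.836 × 241 / 2 = 100.74 mol/min
Reaction term: ξ·ΔH°_rxn = 100.74 × -102 = -10275 kJ/min
Sensible, feed 42.7→25 °C: -554.54 kJ/min
Outlet flows (mol/min): A 39.524, B 100.74
Sensible, products 25→84.7 °C: 1599.8 kJ/min
Q = ΔH = -9230 kJ/min = -153.83 kW
Heat removed = 553.8 MJ/h

Q_out = 554 MJ/h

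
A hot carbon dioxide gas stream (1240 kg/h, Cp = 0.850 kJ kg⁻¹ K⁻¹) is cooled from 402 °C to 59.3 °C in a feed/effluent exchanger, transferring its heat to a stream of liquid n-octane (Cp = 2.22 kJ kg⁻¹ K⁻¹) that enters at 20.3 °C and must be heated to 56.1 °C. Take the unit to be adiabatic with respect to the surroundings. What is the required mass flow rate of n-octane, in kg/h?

ṁ_c = 4540 kg/h

Heat released by hot stream: Q = 1240 × 0.850 × (402 − 59.3) = 361210 kJ/h
Energy balance on cold side (adiabatic exchanger): Q = ṁ_c·Cp_c·(T_c,out − T_c,in)
ṁ_c = 361210 / [2.22 × (56.1 − 20.3)] = 4544.8 kg/h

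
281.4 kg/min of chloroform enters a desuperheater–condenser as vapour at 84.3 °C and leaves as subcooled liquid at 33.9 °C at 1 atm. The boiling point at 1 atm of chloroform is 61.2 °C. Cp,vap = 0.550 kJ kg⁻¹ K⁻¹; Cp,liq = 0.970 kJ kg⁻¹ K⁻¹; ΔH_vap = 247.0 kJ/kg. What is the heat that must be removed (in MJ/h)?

Q_c = 4830 MJ/h

vapour 84.3→61.2 °C: -12.705 kJ/kg
condensation at 61.2 °C: -247 kJ/kg
liquid 61.2→33.9 °C: -26.481 kJ/kg
Δh = -12.705 + -247 + -26.481 = -286.19 kJ/kg
Q = ṁ·Δh = 281.4 kg/min × -286.19 kJ/kg = -80533 kJ/min
|Q| = 1342.2 kW = 4832 MJ/h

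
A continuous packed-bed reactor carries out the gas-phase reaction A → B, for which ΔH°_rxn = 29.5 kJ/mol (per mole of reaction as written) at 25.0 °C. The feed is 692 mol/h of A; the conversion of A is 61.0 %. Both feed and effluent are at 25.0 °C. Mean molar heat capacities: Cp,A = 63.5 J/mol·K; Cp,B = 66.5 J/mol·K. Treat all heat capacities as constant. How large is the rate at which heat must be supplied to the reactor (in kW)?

Q_in = 3.46 kW

Extent of reaction ξ = 0.610 × 692 = 422.12 mol/h
Reaction term: ξ·ΔH°_rxn = 422.12 × 29.5 = 12453 kJ/h
Q = ΔH = 12453 kJ/h = 3.459 kW
Heat supplied = 3.459 kW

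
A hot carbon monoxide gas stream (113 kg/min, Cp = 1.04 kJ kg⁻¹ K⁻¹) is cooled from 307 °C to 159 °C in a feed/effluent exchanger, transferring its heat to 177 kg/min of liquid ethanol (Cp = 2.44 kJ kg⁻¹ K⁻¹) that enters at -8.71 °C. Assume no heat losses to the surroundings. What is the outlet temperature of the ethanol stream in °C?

T_c,out = 31.6 °C

Heat released by hot stream: Q = 113 × 1.04 × (307 − 159) = 17393 kJ/min
Energy balance on cold side (adiabatic exchanger): Q = ṁ_c·Cp_c·(T_c,out − T_c,in)
T_c,out = -8.71 + 17393/(177 × 2.44) = 31.563 °C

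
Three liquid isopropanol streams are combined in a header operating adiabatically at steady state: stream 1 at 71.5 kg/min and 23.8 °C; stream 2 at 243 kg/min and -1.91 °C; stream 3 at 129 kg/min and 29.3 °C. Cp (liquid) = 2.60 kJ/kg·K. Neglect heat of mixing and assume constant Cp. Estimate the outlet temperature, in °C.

No heat crosses the boundary, so H_out = H_in.
T_out = Σ ṁᵢCp,ᵢTᵢ / Σ ṁᵢCp,ᵢ
      = 13045 / 1153.1 = 11.313 °C

T_out = 11.3 °C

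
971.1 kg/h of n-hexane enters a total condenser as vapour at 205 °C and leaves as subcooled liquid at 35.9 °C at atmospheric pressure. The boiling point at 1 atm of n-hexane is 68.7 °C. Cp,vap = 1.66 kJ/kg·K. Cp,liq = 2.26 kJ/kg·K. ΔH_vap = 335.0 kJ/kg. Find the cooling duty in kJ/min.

Q_c = 10300 kJ/min

vapour 205→68.7 °C: -226.26 kJ/kg
condensation at 68.7 °C: -335 kJ/kg
liquid 68.7→35.9 °C: -74.128 kJ/kg
Δh = -226.26 + -335 + -74.128 = -635.39 kJ/kg
Q = ṁ·Δh = 971.1 kg/h × -635.39 kJ/kg = -617020 kJ/h
|Q| = 171.4 kW = 10284 kJ/min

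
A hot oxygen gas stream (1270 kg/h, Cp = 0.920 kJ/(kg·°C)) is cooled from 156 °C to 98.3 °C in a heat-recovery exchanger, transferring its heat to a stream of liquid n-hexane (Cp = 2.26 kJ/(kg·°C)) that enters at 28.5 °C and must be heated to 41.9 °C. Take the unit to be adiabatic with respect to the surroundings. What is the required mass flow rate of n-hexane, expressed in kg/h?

Heat released by hot stream: Q = 1270 × 0.920 × (156 − 98.3) = 67417 kJ/h
Energy balance on cold side (adiabatic exchanger): Q = ṁ_c·Cp_c·(T_c,out − T_c,in)
ṁ_c = 67417 / [2.26 × (41.9 − 28.5)] = 2226.1 kg/h

ṁ_c = 2230 kg/h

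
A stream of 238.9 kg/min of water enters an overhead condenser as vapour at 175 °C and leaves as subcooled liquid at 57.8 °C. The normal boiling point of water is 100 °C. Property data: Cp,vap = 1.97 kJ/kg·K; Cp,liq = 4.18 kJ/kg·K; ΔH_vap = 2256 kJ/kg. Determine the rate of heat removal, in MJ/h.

Q_c = 37000 MJ/h

vapour 175→100 °C: -147.75 kJ/kg
condensation at 100 °C: -2256 kJ/kg
liquid 100→57.8 °C: -176.4 kJ/kg
Δh = -147.75 + -2256 + -176.4 = -2580.1 kJ/kg
Q = ṁ·Δh = 238.9 kg/min × -2580.1 kJ/kg = -616400 kJ/min
|Q| = 10273 kW = 36984 MJ/h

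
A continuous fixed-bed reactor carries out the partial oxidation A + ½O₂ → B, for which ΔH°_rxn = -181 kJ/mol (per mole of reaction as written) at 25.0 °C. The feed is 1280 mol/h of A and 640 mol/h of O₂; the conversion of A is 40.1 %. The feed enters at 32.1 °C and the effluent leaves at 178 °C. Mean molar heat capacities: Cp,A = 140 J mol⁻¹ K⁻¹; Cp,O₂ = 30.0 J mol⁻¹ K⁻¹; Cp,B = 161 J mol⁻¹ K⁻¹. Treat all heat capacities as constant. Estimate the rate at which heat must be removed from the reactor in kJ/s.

Extent of reaction ξ = 0.401 × 1280 = 513.28 mol/h
Reaction term: ξ·ΔH°_rxn = 513.28 × -181 = -92904 kJ/h
Sensible, feed 32.1→25 °C: -1408.6 kJ/h
Outlet flows (mol/h): A 766.72, O₂ 383.36, B 513.28
Sensible, products 25→178 °C: 30826 kJ/h
Q = ΔH = -63486 kJ/h = -17.635 kW
Heat removed = 17.635 kJ/s

Q_out = 17.6 kJ/s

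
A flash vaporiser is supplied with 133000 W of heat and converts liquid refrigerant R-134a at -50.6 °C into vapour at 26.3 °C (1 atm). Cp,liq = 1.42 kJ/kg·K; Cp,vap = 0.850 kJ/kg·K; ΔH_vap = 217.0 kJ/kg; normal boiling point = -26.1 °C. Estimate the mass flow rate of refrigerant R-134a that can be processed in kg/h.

Δh = 1.42×(-26.1−-50.6) + 217.0 + 0.850×(26.3−-26.1) = 296.33 kJ/kg
Q = 133000 W = 133 kJ/s = 478800 kJ/h
ṁ = Q/Δh = 478800 / 296.33 = 1615.8 kg/h

ṁ = 1620 kg/h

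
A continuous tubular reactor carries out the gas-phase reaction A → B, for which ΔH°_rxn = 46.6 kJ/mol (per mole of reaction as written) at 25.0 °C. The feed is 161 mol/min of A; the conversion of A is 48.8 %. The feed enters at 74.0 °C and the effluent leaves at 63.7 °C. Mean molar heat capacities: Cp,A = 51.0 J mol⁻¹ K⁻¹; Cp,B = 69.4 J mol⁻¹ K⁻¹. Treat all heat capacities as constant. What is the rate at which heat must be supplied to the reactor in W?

Extent of reaction ξ = 0.488 × 161 = 78.568 mol/min
Reaction term: ξ·ΔH°_rxn = 78.568 × 46.6 = 3661.3 kJ/min
Sensible, feed 74.0→25 °C: -402.34 kJ/min
Outlet flows (mol/min): A 82.432, B 78.568
Sensible, products 25→63.7 °C: 373.71 kJ/min
Q = ΔH = 3632.6 kJ/min = 60.544 kW
Heat supplied = 60544 W

Q_in = 60500 W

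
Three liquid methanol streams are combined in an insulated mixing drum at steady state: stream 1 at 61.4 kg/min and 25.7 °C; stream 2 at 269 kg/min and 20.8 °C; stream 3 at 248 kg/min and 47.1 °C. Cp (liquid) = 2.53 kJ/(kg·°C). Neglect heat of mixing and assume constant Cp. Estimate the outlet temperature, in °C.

No heat crosses the boundary, so H_out = H_in.
Σ ṁᵢCp,ᵢTᵢ = 61.4×2.53×25.7 + 269×2.53×20.8 + 248×2.53×47.1 = 47701
Σ ṁᵢCp,ᵢ = 61.4×2.53 + 269×2.53 + 248×2.53 = 1463.4
T_out = 47701 / 1463.4 = 32.597 °C

T_out = 32.6 °C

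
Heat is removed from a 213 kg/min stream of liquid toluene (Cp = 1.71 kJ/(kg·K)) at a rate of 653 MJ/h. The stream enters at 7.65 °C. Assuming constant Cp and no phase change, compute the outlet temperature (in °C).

T_out = -22.2 °C

Q = 653 MJ/h = 10883 kJ/min
ΔT = Q/(ṁ·Cp) = 10883/(213×1.71) = 29.88 K
T_out = 7.65 − 29.88 = -22.23 °C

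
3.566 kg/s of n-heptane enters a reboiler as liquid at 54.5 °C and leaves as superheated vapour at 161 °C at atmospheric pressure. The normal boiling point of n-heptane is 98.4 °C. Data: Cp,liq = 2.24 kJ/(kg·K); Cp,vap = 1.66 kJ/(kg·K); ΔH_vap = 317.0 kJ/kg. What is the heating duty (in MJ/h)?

Q = 6670 MJ/h

liquid 54.5→98.4 °C: 98.336 kJ/kg
vaporisation at 98.4 °C: 317 kJ/kg
vapour 98.4→161 °C: 103.92 kJ/kg
Δh = 98.336 + 317 + 103.92 = 519.25 kJ/kg
Q = ṁ·Δh = 3.566 kg/s × 519.25 kJ/kg = 1851.7 kJ/s
|Q| = 1851.7 kW = 6665.9 MJ/h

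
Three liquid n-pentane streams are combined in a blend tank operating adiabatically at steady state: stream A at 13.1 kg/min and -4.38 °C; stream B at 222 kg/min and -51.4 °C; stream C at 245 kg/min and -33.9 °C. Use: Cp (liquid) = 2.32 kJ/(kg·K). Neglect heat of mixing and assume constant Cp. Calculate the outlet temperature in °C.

Energy balance with Q = 0: Σ ṁᵢCp,ᵢ(T_out − Tᵢ) = 0
Σ ṁᵢCp,ᵢTᵢ = 13.1×2.32×-4.38 + 222×2.32×-51.4 + 245×2.32×-33.9 = -45875
Σ ṁᵢCp,ᵢ = 13.1×2.32 + 222×2.32 + 245×2.32 = 1113.8
T_out = -45875 / 1113.8 = -41.187 °C

T_out = -41.2 °C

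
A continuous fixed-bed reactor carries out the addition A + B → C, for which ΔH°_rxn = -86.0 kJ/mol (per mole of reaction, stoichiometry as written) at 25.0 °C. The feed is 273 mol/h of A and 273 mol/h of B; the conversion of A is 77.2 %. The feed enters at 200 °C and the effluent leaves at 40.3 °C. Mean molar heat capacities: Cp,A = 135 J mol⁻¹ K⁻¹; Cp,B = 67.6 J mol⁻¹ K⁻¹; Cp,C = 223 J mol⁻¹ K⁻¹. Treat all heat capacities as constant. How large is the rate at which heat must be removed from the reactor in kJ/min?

Extent of reaction ξ = 0.772 × 273 = 210.76 mol/h
Reaction term: ξ·ΔH°_rxn = 210.76 × -86.0 = -18125 kJ/h
Sensible, feed 200→25 °C: -9679.2 kJ/h
Outlet flows (mol/h): A 62.244, B 62.244, C 210.76
Sensible, products 25→40.3 °C: 912.02 kJ/h
Q = ΔH = -26892 kJ/h = -7.4701 kW
Heat removed = 448.2 kJ/min

Q_out = 448 kJ/min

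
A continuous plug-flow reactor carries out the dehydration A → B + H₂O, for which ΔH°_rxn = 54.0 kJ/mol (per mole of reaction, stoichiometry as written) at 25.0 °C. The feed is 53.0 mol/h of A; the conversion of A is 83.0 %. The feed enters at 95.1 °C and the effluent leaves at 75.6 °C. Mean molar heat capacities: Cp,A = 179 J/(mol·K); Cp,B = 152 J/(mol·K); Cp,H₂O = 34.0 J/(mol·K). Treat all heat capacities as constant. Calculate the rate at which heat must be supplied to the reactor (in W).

Q_in = 613 W

Extent of reaction ξ = 0.830 × 53.0 = 43.99 mol/h
Reaction term: ξ·ΔH°_rxn = 43.99 × 54.0 = 2375.5 kJ/h
Sensible, feed 95.1→25 °C: -665.04 kJ/h
Outlet flows (mol/h): A 9.01, B 43.99, H₂O 43.99
Sensible, products 25→75.6 °C: 495.62 kJ/h
Q = ΔH = 2206 kJ/h = 0.61279 kW
Heat supplied = 612.79 W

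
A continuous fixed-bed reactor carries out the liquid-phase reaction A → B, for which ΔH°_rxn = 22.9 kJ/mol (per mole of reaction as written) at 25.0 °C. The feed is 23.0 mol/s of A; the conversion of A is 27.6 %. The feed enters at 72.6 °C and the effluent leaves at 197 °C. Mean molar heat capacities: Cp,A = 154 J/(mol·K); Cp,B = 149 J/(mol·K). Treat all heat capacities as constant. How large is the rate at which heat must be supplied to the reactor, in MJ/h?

Extent of reaction ξ = 0.276 × 23.0 = 6.348 mol/s
Reaction term: ξ·ΔH°_rxn = 6.348 × 22.9 = 145.37 kJ/s
Sensible, feed 72.6→25 °C: -168.6 kJ/s
Outlet flows (mol/s): A 16.652, B 6.348
Sensible, products 25→197 °C: 603.76 kJ/s
Q = ΔH = 580.53 kJ/s = 580.53 kW
Heat supplied = 2089.9 MJ/h

Q_in = 2090 MJ/h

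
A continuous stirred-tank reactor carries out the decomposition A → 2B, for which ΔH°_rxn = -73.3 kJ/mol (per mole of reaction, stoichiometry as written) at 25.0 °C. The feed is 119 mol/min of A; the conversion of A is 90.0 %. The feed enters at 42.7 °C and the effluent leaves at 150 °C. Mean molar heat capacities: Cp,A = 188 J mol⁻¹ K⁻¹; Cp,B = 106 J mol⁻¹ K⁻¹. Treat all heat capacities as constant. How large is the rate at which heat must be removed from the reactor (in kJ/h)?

Q_out = 308000 kJ/h

Extent of reaction ξ = 0.900 × 119 = 107.1 mol/min
Reaction term: ξ·ΔH°_rxn = 107.1 × -73.3 = -7850.4 kJ/min
Sensible, feed 42.7→25 °C: -395.98 kJ/min
Outlet flows (mol/min): A 11.9, B 214.2
Sensible, products 25→150 °C: 3117.8 kJ/min
Q = ΔH = -5128.6 kJ/min = -85.477 kW
Heat removed = 307720 kJ/h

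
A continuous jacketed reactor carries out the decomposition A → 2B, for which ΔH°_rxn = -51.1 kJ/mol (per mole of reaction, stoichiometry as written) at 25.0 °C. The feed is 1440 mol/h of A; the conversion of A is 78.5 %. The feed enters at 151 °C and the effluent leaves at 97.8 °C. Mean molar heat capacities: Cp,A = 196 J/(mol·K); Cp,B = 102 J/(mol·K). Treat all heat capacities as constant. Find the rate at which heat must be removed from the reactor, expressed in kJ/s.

Q_out = 20.0 kJ/s

Extent of reaction ξ = 0.785 × 1440 = 1130.4 mol/h
Reaction term: ξ·ΔH°_rxn = 1130.4 × -51.1 = -57763 kJ/h
Sensible, feed 151→25 °C: -35562 kJ/h
Outlet flows (mol/h): A 309.6, B 2260.8
Sensible, products 25→97.8 °C: 21205 kJ/h
Q = ΔH = -72120 kJ/h = -20.033 kW
Heat removed = 20.033 kJ/s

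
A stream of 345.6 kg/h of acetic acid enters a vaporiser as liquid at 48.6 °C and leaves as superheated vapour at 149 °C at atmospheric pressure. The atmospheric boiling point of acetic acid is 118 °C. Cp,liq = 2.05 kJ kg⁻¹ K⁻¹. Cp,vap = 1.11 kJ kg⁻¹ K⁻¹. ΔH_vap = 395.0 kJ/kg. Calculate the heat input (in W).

liquid 48.6→118 °C: 142.27 kJ/kg
vaporisation at 118 °C: 395 kJ/kg
vapour 118→149 °C: 34.41 kJ/kg
Δh = 142.27 + 395 + 34.41 = 571.68 kJ/kg
Q = ṁ·Δh = 345.6 kg/h × 571.68 kJ/kg = 197570 kJ/h
|Q| = 54.881 kW = 54881 W

Q = 54900 W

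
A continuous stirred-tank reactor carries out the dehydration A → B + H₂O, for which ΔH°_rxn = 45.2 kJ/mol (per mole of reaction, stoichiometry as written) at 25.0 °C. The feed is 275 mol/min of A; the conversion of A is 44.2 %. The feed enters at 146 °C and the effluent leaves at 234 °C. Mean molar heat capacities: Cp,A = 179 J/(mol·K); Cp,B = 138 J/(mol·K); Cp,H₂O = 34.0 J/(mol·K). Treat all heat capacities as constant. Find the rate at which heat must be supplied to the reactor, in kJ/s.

Q_in = 161 kJ/s

Extent of reaction ξ = 0.442 × 275 = 121.55 mol/min
Reaction term: ξ·ΔH°_rxn = 121.55 × 45.2 = 5494.1 kJ/min
Sensible, feed 146→25 °C: -5956.2 kJ/min
Outlet flows (mol/min): A 153.45, B 121.55, H₂O 121.55
Sensible, products 25→234 °C: 10110 kJ/min
Q = ΔH = 9648 kJ/min = 160.8 kW
Heat supplied = 160.8 kJ/s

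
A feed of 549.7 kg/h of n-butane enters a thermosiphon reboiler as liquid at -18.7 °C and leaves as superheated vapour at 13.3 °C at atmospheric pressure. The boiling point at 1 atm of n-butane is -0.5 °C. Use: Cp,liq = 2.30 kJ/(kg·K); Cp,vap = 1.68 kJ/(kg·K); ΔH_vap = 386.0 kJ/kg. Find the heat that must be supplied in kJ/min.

liquid -18.7→-0.5 °C: 41.86 kJ/kg
vaporisation at -0.5 °C: 386 kJ/kg
vapour -0.5→13.3 °C: 23.184 kJ/kg
Δh = 41.86 + 386 + 23.184 = 451.04 kJ/kg
Q = ṁ·Δh = 549.7 kg/h × 451.04 kJ/kg = 247940 kJ/h
|Q| = 68.872 kW = 4132.3 kJ/min

Q = 4130 kJ/min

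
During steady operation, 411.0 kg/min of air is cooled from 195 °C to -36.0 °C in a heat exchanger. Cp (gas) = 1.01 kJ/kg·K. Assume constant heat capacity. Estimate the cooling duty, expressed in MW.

Q_c = 1.60 MW

Q = ṁ·Cp·ΔT = 411.0 × 1.01 × (-36.0 − 195) = -95890 kJ/min
Converting: 95890 / 60 s = 1598.2 kW
Cooling duty = 1.5982 MW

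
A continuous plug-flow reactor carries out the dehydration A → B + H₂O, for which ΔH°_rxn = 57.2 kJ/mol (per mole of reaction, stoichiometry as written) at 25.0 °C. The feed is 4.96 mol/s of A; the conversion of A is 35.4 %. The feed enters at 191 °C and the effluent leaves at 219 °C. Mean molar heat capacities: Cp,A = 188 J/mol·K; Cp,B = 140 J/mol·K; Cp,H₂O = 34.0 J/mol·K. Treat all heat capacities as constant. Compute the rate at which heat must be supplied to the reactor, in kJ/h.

Q_in = 438000 kJ/h

Extent of reaction ξ = 0.354 × 4.96 = 1.7558 mol/s
Reaction term: ξ·ΔH°_rxn = 1.7558 × 57.2 = 100.43 kJ/s
Sensible, feed 191→25 °C: -154.79 kJ/s
Outlet flows (mol/s): A 3.2042, B 1.7558, H₂O 1.7558
Sensible, products 25→219 °C: 176.13 kJ/s
Q = ΔH = 121.77 kJ/s = 121.77 kW
Heat supplied = 438390 kJ/h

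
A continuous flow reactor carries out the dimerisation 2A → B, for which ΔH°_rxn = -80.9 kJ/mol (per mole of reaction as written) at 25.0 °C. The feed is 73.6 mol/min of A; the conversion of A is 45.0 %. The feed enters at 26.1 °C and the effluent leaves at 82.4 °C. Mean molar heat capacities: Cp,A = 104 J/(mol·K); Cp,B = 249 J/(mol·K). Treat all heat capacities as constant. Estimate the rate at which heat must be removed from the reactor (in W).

Extent of reaction ξ = 0.450 × 73.6 / 2 = 16.56 mol/min
Reaction term: ξ·ΔH°_rxn = 16.56 × -80.9 = -1339.7 kJ/min
Sensible, feed 26.1→25 °C: -8.4198 kJ/min
Outlet flows (mol/min): A 40.48, B 16.56
Sensible, products 25→82.4 °C: 478.33 kJ/min
Q = ΔH = -869.79 kJ/min = -14.496 kW
Heat removed = 14496 W

Q_out = 14500 W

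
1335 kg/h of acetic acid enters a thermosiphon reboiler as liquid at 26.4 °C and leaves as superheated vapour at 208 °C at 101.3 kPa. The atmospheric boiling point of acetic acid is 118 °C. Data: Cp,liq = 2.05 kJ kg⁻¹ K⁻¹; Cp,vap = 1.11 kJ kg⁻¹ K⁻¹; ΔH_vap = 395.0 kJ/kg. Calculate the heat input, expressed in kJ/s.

liquid 26.4→118 °C: 187.78 kJ/kg
vaporisation at 118 °C: 395 kJ/kg
vapour 118→208 °C: 99.9 kJ/kg
Δh = 187.78 + 395 + 99.9 = 682.68 kJ/kg
Q = ṁ·Δh = 1335 kg/h × 682.68 kJ/kg = 911380 kJ/h
|Q| = 253.16 kW

Q = 253 kJ/s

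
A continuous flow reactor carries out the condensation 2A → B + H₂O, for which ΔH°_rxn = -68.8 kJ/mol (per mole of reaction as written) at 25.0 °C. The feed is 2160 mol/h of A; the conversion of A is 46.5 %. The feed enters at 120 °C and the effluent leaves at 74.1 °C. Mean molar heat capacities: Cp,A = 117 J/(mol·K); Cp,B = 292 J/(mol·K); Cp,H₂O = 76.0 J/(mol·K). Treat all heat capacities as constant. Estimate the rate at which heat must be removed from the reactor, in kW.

Q_out = 11.9 kW

Extent of reaction ξ = 0.465 × 2160 / 2 = 502.2 mol/h
Reaction term: ξ·ΔH°_rxn = 502.2 × -68.8 = -34551 kJ/h
Sensible, feed 120→25 °C: -24008 kJ/h
Outlet flows (mol/h): A 1155.6, B 502.2, H₂O 502.2
Sensible, products 25→74.1 °C: 15713 kJ/h
Q = ΔH = -42847 kJ/h = -11.902 kW
Heat removed = 11.902 kW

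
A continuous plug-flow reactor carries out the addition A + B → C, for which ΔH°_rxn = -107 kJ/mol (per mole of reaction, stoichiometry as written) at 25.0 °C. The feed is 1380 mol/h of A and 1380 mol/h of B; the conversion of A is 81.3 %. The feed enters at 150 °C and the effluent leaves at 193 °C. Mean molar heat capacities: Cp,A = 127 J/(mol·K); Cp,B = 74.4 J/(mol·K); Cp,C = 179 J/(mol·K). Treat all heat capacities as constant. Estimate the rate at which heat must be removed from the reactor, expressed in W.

Q_out = 31200 W

Extent of reaction ξ = 0.813 × 1380 = 1121.9 mol/h
Reaction term: ξ·ΔH°_rxn = 1121.9 × -107 = -120050 kJ/h
Sensible, feed 150→25 °C: -34742 kJ/h
Outlet flows (mol/h): A 258.06, B 258.06, C 1121.9
Sensible, products 25→193 °C: 42470 kJ/h
Q = ΔH = -112320 kJ/h = -31.2 kW
Heat removed = 31200 W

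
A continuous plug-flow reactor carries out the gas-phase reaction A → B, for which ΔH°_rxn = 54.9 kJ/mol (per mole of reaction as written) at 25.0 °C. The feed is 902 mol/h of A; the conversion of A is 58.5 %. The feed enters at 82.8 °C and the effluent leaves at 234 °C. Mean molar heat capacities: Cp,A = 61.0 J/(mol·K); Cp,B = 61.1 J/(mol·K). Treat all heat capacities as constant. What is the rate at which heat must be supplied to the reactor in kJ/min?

Q_in = 622 kJ/min

Extent of reaction ξ = 0.585 × 902 = 527.67 mol/h
Reaction term: ξ·ΔH°_rxn = 527.67 × 54.9 = 28969 kJ/h
Sensible, feed 82.8→25 °C: -3180.3 kJ/h
Outlet flows (mol/h): A 374.33, B 527.67
Sensible, products 25→234 °C: 11511 kJ/h
Q = ΔH = 37299 kJ/h = 10.361 kW
Heat supplied = 621.66 kJ/min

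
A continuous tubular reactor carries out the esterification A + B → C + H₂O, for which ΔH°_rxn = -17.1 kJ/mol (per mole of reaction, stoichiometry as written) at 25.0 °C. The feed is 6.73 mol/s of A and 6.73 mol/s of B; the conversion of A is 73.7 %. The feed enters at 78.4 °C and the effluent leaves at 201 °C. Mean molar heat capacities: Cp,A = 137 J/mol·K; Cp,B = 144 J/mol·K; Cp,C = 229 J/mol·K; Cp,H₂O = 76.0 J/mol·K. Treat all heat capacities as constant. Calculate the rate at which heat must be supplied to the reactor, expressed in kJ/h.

Q_in = 605000 kJ/h

Extent of reaction ξ = 0.737 × 6.73 = 4.96 mol/s
Reaction term: ξ·ΔH°_rxn = 4.96 × -17.1 = -84.816 kJ/s
Sensible, feed 78.4→25 °C: -100.99 kJ/s
Outlet flows (mol/s): A 1.77, B 1.77, C 4.96, H₂O 4.96
Sensible, products 25→201 °C: 353.79 kJ/s
Q = ΔH = 167.99 kJ/s = 167.99 kW
Heat supplied = 604750 kJ/h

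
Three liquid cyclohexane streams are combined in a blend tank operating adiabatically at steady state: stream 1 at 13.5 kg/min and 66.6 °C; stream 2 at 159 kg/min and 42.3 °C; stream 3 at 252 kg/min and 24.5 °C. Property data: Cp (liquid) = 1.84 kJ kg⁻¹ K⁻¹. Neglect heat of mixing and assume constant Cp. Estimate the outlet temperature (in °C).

Energy balance with Q = 0: Σ ṁᵢCp,ᵢ(T_out − Tᵢ) = 0
Σ ṁᵢCp,ᵢTᵢ = 13.5×1.84×66.6 + 159×1.84×42.3 + 252×1.84×24.5 = 25390
Σ ṁᵢCp,ᵢ = 13.5×1.84 + 159×1.84 + 252×1.84 = 781.08
T_out = 25390 / 781.08 = 32.506 °C

T_out = 32.5 °C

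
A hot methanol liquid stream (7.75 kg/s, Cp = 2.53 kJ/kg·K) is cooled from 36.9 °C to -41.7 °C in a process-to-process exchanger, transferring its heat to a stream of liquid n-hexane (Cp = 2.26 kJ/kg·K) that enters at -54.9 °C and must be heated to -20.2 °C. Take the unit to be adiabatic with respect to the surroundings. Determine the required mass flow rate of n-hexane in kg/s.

ṁ_c = 19.7 kg/s

Heat released by hot stream: Q = 7.75 × 2.53 × (36.9 − -41.7) = 1541.1 kJ/s
Energy balance on cold side (adiabatic exchanger): Q = ṁ_c·Cp_c·(T_c,out − T_c,in)
ṁ_c = 1541.1 / [2.26 × (-20.2 − -54.9)] = 19.652 kg/s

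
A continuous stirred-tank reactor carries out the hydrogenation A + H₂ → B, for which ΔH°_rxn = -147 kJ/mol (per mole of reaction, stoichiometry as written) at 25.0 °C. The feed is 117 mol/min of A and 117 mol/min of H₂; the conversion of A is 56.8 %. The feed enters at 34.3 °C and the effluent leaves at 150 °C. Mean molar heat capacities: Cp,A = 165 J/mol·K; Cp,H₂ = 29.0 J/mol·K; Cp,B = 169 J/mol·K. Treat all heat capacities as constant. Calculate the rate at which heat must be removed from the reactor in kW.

Q_out = 123 kW

Extent of reaction ξ = 0.568 × 117 = 66.456 mol/min
Reaction term: ξ·ΔH°_rxn = 66.456 × -147 = -9769 kJ/min
Sensible, feed 34.3→25 °C: -211.09 kJ/min
Outlet flows (mol/min): A 50.544, H₂ 50.544, B 66.456
Sensible, products 25→150 °C: 2629.6 kJ/min
Q = ΔH = -7350.5 kJ/min = -122.51 kW
Heat removed = 122.51 kW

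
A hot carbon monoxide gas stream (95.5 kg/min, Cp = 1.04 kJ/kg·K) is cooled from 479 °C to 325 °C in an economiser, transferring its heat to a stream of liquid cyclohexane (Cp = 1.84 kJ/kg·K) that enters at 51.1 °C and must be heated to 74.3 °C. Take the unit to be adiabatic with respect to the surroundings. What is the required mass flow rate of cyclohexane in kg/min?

ṁ_c = 358 kg/min

Heat released by hot stream: Q = 95.5 × 1.04 × (479 − 325) = 15295 kJ/min
Energy balance on cold side (adiabatic exchanger): Q = ṁ_c·Cp_c·(T_c,out − T_c,in)
ṁ_c = 15295 / [1.84 × (74.3 − 51.1)] = 358.3 kg/min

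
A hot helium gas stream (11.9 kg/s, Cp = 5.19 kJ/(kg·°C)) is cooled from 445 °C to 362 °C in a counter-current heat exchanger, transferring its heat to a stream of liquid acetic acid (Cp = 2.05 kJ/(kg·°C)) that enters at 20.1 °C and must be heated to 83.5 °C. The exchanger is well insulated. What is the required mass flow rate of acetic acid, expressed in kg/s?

ṁ_c = 39.4 kg/s

Heat released by hot stream: Q = 11.9 × 5.19 × (445 − 362) = 5126.2 kJ/s
Energy balance on cold side (adiabatic exchanger): Q = ṁ_c·Cp_c·(T_c,out − T_c,in)
ṁ_c = 5126.2 / [2.05 × (83.5 − 20.1)] = 39.441 kg/s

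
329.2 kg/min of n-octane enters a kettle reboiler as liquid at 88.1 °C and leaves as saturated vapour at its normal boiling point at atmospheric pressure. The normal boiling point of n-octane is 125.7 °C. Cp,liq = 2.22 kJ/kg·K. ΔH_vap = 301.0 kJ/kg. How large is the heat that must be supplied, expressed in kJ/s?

liquid 88.1→125.7 °C: 83.472 kJ/kg
vaporisation at 125.7 °C: 301 kJ/kg
Δh = 83.472 + 301 = 384.47 kJ/kg
Q = ṁ·Δh = 329.2 kg/min × 384.47 kJ/kg = 126570 kJ/min
|Q| = 2109.5 kW

Q = 2110 kJ/s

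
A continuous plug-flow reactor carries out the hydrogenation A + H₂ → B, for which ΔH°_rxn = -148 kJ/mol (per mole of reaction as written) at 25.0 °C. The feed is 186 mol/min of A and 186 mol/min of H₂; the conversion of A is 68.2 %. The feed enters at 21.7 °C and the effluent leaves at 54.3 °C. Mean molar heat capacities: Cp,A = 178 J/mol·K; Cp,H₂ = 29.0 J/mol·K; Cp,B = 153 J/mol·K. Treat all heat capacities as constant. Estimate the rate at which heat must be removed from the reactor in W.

Q_out = 295000 W

Extent of reaction ξ = 0.682 × 186 = 126.85 mol/min
Reaction term: ξ·ΔH°_rxn = 126.85 × -148 = -18774 kJ/min
Sensible, feed 21.7→25 °C: 127.06 kJ/min
Outlet flows (mol/min): A 59.148, H₂ 59.148, B 126.85
Sensible, products 25→54.3 °C: 927.4 kJ/min
Q = ΔH = -17720 kJ/min = -295.33 kW
Heat removed = 295330 W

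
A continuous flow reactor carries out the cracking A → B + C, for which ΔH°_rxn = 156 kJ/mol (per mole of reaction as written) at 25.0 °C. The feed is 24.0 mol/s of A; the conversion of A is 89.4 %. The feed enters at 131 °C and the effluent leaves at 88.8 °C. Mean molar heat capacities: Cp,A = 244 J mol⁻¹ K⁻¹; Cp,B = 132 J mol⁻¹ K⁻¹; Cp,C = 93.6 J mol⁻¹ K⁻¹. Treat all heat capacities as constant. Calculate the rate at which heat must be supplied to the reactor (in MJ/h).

Q_in = 11100 MJ/h

Extent of reaction ξ = 0.894 × 24.0 = 21.456 mol/s
Reaction term: ξ·ΔH°_rxn = 21.456 × 156 = 3347.1 kJ/s
Sensible, feed 131→25 °C: -620.74 kJ/s
Outlet flows (mol/s): A 2.544, B 21.456, C 21.456
Sensible, products 25→88.8 °C: 348.43 kJ/s
Q = ΔH = 3074.8 kJ/s = 3074.8 kW
Heat supplied = 11069 MJ/h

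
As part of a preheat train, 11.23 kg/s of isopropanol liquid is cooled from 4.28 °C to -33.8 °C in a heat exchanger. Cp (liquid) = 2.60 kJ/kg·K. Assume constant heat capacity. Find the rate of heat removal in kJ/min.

Q_c = 66700 kJ/min

Q = ṁ·Cp·ΔT = 11.23 × 2.60 × (-33.8 − 4.28) = -1111.9 kJ/s
Cooling duty = 66712 kJ/min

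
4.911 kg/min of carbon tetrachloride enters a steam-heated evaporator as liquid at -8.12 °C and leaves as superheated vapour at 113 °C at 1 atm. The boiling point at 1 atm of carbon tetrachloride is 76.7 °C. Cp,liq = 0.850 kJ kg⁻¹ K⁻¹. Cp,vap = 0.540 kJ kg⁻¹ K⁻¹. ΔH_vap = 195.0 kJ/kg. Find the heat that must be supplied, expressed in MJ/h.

liquid -8.12→76.7 °C: 72.097 kJ/kg
vaporisation at 76.7 °C: 195 kJ/kg
vapour 76.7→113 °C: 19.602 kJ/kg
Δh = 72.097 + 195 + 19.602 = 286.7 kJ/kg
Q = ṁ·Δh = 4.911 kg/min × 286.7 kJ/kg = 1408 kJ/min
|Q| = 23.466 kW = 84.479 MJ/h

Q = 84.5 MJ/h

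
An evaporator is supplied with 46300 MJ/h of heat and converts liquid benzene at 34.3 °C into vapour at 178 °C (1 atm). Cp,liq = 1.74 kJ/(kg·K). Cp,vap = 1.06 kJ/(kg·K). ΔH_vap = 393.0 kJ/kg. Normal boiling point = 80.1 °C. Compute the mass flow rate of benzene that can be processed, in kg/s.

Δh = 1.74×(80.1−34.3) + 393.0 + 1.06×(178−80.1) = 576.47 kJ/kg
Q = 46300 MJ/h = 12861 kJ/s = 12861 kJ/s
ṁ = Q/Δh = 12861 / 576.47 = 22.31 kg/s

ṁ = 22.3 kg/s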